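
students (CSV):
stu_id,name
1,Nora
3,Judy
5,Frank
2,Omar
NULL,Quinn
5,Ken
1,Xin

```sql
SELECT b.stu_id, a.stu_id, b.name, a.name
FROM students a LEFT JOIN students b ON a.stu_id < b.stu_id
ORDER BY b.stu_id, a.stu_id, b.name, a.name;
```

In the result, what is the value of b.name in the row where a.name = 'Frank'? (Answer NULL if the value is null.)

NULL

LEFT JOIN keeps every row from `students a`; unmatched rows get NULL for `students b`'s columns.
Matching on a.stu_id < b.stu_id. A NULL in a compared column never satisfies the condition.
- a row (stu_id=1): matches 4 b row(s) → 4 output row(s).
- a row (stu_id=3): matches 2 b row(s) → 2 output row(s).
- a row (stu_id=5): no match → kept, b columns NULL.
- a row (stu_id=2): matches 3 b row(s) → 3 output row(s).
- a row (stu_id=NULL): no match → kept, b columns NULL.
- a row (stu_id=5): no match → kept, b columns NULL.
- a row (stu_id=1): matches 4 b row(s) → 4 output row(s).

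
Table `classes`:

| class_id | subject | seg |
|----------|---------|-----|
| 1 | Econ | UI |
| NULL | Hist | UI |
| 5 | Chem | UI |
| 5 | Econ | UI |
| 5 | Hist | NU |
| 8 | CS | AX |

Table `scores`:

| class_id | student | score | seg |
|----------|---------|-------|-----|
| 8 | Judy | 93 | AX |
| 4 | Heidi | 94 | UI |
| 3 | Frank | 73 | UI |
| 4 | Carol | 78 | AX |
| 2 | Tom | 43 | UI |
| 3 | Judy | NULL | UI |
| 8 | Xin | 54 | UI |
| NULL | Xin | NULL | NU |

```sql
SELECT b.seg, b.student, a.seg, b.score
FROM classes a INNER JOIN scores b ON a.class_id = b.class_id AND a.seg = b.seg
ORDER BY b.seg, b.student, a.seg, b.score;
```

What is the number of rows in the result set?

INNER JOIN keeps only pairs where the ON condition holds.
Matching on a.class_id = b.class_id AND a.seg = b.seg. A NULL in a compared column never satisfies the condition.
- a (class_id=1, seg=UI) has no partner → excluded.
- a (class_id=NULL, seg=UI) has no partner → excluded.
- a (class_id=5, seg=UI) has no partner → excluded.
- a (class_id=5, seg=UI) has no partner → excluded.
- a (class_id=5, seg=NU) has no partner → excluded.
- a (class_id=8, seg=AX) pairs with 1 row(s) of b.
Total: 1 rows.

1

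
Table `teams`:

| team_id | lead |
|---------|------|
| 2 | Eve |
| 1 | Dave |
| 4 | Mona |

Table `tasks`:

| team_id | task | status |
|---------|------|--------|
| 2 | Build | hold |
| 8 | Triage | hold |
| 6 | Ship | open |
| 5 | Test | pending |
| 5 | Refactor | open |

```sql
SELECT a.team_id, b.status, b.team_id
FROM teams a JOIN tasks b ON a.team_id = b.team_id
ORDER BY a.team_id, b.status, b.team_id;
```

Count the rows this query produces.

INNER JOIN keeps only pairs where the ON condition holds.
Matching on a.team_id = b.team_id.
Matched pairs: 1.
Total: 1 rows.

1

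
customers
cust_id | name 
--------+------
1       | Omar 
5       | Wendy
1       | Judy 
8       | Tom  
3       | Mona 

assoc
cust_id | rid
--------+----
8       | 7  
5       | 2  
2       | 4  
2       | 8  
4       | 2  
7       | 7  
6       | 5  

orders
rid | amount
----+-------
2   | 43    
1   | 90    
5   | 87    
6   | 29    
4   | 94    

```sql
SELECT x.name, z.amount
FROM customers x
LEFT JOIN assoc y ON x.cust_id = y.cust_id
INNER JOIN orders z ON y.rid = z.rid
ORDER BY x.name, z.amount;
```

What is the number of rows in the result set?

1

Joins associate left-to-right: customers LEFT JOIN assoc on cust_id gives 5 intermediate row(s).
Then INNER JOIN `orders z` on rid: keep only rows whose y.rid appears in z.
Result: 1 row(s).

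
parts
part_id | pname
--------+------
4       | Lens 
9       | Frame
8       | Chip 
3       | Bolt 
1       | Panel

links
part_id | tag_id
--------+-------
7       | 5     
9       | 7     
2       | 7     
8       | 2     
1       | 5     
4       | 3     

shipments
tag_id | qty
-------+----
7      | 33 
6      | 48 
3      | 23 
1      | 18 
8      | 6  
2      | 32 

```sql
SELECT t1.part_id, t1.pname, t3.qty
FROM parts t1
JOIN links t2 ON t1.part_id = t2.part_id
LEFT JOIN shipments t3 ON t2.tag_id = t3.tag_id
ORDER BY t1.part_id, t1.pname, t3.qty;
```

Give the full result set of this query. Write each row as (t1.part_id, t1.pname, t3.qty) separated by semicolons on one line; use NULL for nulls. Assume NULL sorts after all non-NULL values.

(1, Panel, NULL); (4, Lens, 23); (8, Chip, 32); (9, Frame, 33)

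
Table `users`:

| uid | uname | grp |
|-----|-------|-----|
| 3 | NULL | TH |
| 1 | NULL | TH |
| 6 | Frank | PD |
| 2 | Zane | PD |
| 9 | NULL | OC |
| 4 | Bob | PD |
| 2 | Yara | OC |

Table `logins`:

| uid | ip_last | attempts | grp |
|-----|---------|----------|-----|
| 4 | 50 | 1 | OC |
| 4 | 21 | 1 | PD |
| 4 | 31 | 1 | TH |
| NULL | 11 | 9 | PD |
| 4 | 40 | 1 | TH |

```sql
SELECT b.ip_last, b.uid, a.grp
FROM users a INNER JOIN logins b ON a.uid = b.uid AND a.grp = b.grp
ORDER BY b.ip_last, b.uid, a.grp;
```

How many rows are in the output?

1

INNER JOIN keeps only pairs where the ON condition holds.
Matching on a.uid = b.uid AND a.grp = b.grp. A NULL in a compared column never satisfies the condition.
- uid=3, grp=TH: no matching b row, dropped.
- uid=1, grp=TH: no matching b row, dropped.
- uid=6, grp=PD: no matching b row, dropped.
- uid=2, grp=PD: no matching b row, dropped.
- uid=9, grp=OC: no matching b row, dropped.
- uid=4, grp=PD: 1 matching b row(s), so 1 row(s) emitted.
- uid=2, grp=OC: no matching b row, dropped.
Total: 1 rows.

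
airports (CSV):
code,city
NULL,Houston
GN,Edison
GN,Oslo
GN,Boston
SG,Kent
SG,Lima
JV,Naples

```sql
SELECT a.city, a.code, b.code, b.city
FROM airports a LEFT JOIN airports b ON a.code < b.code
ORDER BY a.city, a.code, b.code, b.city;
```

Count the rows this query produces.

14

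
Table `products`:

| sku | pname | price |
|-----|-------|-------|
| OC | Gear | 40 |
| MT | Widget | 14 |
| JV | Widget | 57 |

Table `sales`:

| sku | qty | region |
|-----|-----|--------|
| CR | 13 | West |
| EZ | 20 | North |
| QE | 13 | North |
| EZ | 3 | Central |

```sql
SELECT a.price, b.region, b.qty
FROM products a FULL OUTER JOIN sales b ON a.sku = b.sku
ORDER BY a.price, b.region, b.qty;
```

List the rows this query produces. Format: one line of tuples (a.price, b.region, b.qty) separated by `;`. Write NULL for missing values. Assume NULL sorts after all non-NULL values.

(14, NULL, NULL); (40, NULL, NULL); (57, NULL, NULL); (NULL, Central, 3); (NULL, North, 13); (NULL, North, 20); (NULL, West, 13)

FULL OUTER JOIN keeps every row from both sides; unmatched rows get NULL for the other side's columns.
Matching on a.sku = b.sku.
- a row (sku=OC): no match → kept, b columns NULL.
- a row (sku=MT): no match → kept, b columns NULL.
- a row (sku=JV): no match → kept, b columns NULL.
- 4 b row(s) had no a match → kept, a columns NULL.
After projecting and ordering:
a.price | b.region | b.qty
14 | NULL | NULL
40 | NULL | NULL
57 | NULL | NULL
NULL | Central | 3
NULL | North | 13
NULL | North | 20
NULL | West | 13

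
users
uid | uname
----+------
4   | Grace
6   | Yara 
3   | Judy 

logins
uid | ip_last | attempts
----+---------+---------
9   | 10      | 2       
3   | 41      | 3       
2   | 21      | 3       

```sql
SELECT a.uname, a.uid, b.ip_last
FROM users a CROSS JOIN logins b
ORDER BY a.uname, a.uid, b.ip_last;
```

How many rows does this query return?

CROSS JOIN pairs every row of `users` with every row of `logins`: 3 × 3 = 9 rows.

9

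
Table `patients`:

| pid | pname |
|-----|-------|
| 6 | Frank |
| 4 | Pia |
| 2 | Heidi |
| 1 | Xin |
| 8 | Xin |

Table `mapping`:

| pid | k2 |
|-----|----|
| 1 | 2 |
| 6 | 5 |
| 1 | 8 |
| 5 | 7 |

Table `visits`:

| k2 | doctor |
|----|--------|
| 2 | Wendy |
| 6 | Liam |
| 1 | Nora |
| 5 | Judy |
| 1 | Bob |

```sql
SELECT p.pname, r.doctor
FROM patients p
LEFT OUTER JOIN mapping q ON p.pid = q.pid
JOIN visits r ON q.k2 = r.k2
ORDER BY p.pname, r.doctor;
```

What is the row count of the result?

Step 1 — p LEFT JOIN q on pid → 6 row(s).
Then INNER JOIN `visits r` on k2: keep only rows whose q.k2 appears in r.
Result: 2 row(s).

2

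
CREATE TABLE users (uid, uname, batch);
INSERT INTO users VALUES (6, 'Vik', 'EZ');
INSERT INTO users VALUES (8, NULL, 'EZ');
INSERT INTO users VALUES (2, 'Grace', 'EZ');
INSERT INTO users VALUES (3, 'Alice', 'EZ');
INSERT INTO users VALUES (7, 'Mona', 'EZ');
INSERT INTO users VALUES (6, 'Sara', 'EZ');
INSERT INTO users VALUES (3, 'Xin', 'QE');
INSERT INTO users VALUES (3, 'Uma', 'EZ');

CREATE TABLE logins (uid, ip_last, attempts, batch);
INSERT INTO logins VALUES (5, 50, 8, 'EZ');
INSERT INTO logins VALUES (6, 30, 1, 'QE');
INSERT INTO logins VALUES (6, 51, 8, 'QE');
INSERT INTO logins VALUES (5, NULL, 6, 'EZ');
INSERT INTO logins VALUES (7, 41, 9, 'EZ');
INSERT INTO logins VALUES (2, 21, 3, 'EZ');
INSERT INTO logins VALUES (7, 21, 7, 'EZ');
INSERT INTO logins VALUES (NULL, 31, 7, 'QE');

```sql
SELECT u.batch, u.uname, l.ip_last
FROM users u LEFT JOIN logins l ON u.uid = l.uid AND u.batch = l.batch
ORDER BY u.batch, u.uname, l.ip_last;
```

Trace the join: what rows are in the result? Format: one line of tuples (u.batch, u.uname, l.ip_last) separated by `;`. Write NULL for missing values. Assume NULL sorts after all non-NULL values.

LEFT JOIN keeps every row from `users`; unmatched rows get NULL for `logins`'s columns.
Matching on u.uid = l.uid AND u.batch = l.batch. A NULL in a compared column never satisfies the condition.
- u[0] uid=6, batch=EZ → no match; kept with NULLs on the l side.
- u[1] uid=8, batch=EZ → no match; kept with NULLs on the l side.
- u[2] uid=2, batch=EZ → 1 match(es) in l → 1 row(s).
- u[3] uid=3, batch=EZ → no match; kept with NULLs on the l side.
- u[4] uid=7, batch=EZ → 2 match(es) in l → 2 row(s).
- u[5] uid=6, batch=EZ → no match; kept with NULLs on the l side.
- u[6] uid=3, batch=QE → no match; kept with NULLs on the l side.
- u[7] uid=3, batch=EZ → no match; kept with NULLs on the l side.
After projecting and ordering:
u.batch | u.uname | l.ip_last
EZ | Alice | NULL
EZ | Grace | 21
EZ | Mona | 21
EZ | Mona | 41
EZ | Sara | NULL
EZ | Uma | NULL
EZ | Vik | NULL
EZ | NULL | NULL
QE | Xin | NULL

(EZ, Alice, NULL); (EZ, Grace, 21); (EZ, Mona, 21); (EZ, Mona, 41); (EZ, Sara, NULL); (EZ, Uma, NULL); (EZ, Vik, NULL); (EZ, NULL, NULL); (QE, Xin, NULL)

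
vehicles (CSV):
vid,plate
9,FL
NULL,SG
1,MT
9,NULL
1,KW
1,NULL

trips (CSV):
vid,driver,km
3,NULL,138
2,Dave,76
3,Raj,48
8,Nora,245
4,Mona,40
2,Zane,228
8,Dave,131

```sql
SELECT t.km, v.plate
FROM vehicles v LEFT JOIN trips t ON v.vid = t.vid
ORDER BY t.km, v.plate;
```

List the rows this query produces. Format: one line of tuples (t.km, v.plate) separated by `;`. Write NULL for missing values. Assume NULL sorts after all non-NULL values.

(NULL, FL); (NULL, KW); (NULL, MT); (NULL, SG); (NULL, NULL); (NULL, NULL)

LEFT JOIN keeps every row from `vehicles`; unmatched rows get NULL for `trips`'s columns.
Matching on v.vid = t.vid. A NULL in a compared column never satisfies the condition.
- vid=9: no t row matches, row kept with t columns NULL.
- vid=NULL: no t row matches, row kept with t columns NULL.
- vid=1: no t row matches, row kept with t columns NULL.
- vid=9: no t row matches, row kept with t columns NULL.
- vid=1: no t row matches, row kept with t columns NULL.
- vid=1: no t row matches, row kept with t columns NULL.
After projecting and ordering:
t.km | v.plate
NULL | FL
NULL | KW
NULL | MT
NULL | SG
NULL | NULL
NULL | NULL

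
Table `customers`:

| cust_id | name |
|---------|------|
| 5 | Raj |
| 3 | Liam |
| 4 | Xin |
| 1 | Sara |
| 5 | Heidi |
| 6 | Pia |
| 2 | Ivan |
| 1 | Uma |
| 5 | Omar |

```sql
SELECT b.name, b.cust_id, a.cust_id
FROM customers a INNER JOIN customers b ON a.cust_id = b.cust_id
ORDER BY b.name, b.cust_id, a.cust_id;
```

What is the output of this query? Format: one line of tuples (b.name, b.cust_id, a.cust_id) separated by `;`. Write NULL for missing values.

(Heidi, 5, 5); (Heidi, 5, 5); (Heidi, 5, 5); (Ivan, 2, 2); (Liam, 3, 3); (Omar, 5, 5); (Omar, 5, 5); (Omar, 5, 5); (Pia, 6, 6); (Raj, 5, 5); (Raj, 5, 5); (Raj, 5, 5); (Sara, 1, 1); (Sara, 1, 1); (Uma, 1, 1); (Uma, 1, 1); (Xin, 4, 4)

INNER JOIN keeps only pairs where the ON condition holds.
Matching on a.cust_id = b.cust_id.
Matched pairs: 17.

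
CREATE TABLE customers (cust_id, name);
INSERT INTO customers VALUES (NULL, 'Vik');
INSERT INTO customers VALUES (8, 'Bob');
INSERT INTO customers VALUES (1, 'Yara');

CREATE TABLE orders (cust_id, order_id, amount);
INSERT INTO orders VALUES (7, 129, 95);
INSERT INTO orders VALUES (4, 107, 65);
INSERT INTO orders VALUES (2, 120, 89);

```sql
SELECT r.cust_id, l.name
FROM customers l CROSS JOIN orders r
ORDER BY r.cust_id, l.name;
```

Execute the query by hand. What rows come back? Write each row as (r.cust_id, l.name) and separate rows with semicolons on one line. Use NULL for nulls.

(2, Bob); (2, Vik); (2, Yara); (4, Bob); (4, Vik); (4, Yara); (7, Bob); (7, Vik); (7, Yara)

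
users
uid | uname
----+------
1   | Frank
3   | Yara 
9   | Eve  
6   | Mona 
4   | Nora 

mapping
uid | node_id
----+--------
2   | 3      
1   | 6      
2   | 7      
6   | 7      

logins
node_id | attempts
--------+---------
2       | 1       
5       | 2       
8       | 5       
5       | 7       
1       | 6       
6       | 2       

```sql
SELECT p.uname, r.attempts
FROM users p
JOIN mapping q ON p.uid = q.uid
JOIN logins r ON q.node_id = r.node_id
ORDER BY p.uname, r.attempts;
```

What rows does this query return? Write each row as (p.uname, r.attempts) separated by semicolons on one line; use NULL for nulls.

(Frank, 2)

Step 1 — p INNER JOIN q on uid → 2 row(s).
Then INNER JOIN `logins r` on node_id: keep only rows whose q.node_id appears in r.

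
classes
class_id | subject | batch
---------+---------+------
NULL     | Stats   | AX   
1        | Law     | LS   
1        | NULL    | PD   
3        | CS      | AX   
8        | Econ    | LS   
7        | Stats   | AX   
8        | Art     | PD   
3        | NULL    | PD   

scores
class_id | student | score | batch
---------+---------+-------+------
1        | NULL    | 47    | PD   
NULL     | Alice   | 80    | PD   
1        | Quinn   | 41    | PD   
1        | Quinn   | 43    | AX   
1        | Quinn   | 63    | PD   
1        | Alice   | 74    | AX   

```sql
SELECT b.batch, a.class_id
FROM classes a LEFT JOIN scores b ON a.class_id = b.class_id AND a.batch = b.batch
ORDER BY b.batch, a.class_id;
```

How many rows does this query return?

10

LEFT JOIN keeps every row from `classes`; unmatched rows get NULL for `scores`'s columns.
Matching on a.class_id = b.class_id AND a.batch = b.batch. A NULL in a compared column never satisfies the condition.
Matched pairs: 3; unmatched a rows kept: 7.
Total: 3 matched + 7 padded = 10 rows.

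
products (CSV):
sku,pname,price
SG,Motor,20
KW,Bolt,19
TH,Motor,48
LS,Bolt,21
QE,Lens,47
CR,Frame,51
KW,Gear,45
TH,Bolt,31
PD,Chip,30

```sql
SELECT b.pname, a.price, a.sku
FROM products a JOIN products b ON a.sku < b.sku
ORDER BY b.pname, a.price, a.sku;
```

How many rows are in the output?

34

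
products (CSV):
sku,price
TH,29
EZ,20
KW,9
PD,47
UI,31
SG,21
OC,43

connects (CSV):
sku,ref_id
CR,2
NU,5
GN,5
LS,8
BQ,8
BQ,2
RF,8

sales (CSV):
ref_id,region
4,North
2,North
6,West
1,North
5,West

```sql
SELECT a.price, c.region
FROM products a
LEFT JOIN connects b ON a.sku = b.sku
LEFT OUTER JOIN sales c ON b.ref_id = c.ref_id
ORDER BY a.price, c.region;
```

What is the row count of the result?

7

Evaluate left to right. First `products a LEFT JOIN connects b` on sku: 7 row(s).
Then LEFT JOIN `sales c` on ref_id: each of those 7 rows is kept; rows whose b.ref_id has no match in c get NULL for c's columns.
Result: 7 row(s).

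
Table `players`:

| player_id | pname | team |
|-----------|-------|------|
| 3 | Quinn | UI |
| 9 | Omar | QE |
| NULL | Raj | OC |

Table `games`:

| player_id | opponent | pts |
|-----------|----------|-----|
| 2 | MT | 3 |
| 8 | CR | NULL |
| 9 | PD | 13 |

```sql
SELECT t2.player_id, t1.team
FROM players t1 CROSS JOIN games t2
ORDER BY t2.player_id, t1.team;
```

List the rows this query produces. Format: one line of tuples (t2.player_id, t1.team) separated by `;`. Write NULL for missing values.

CROSS JOIN pairs every row of `players` with every row of `games`: 3 × 3 = 9 rows.

(2, OC); (2, QE); (2, UI); (8, OC); (8, QE); (8, UI); (9, OC); (9, QE); (9, UI)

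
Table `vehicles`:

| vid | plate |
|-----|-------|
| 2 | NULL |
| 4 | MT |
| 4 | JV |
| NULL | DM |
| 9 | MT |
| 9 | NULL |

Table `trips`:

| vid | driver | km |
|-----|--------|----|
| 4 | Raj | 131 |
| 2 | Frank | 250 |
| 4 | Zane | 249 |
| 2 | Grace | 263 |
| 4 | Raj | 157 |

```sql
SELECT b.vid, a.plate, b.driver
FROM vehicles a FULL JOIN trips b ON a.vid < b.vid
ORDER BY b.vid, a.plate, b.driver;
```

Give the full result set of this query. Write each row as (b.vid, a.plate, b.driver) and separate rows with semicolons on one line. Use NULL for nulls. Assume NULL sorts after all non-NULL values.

FULL OUTER JOIN keeps every row from both sides; unmatched rows get NULL for the other side's columns.
Matching on a.vid < b.vid. A NULL in a compared column never satisfies the condition.
- a (vid=2) pairs with 3 row(s) of b.
- a (vid=4) has no partner → padded with NULL.
- a (vid=4) has no partner → padded with NULL.
- a (vid=NULL) has no partner → padded with NULL.
- a (vid=9) has no partner → padded with NULL.
- a (vid=9) has no partner → padded with NULL.
- 2 b row(s) had no a match → kept, a columns NULL.
After projecting and ordering:
b.vid | a.plate | b.driver
2 | NULL | Frank
2 | NULL | Grace
4 | NULL | Raj
4 | NULL | Raj
4 | NULL | Zane
NULL | DM | NULL
NULL | JV | NULL
NULL | MT | NULL
NULL | MT | NULL
NULL | NULL | NULL

(2, NULL, Frank); (2, NULL, Grace); (4, NULL, Raj); (4, NULL, Raj); (4, NULL, Zane); (NULL, DM, NULL); (NULL, JV, NULL); (NULL, MT, NULL); (NULL, MT, NULL); (NULL, NULL, NULL)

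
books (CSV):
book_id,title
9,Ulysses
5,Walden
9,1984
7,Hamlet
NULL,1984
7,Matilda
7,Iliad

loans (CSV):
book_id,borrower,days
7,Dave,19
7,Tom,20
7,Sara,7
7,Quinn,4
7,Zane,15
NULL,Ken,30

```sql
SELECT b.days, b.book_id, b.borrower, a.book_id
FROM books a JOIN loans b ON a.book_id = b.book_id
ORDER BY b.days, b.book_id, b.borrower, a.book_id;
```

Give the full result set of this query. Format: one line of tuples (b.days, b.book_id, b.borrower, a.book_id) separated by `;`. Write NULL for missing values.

(4, 7, Quinn, 7); (4, 7, Quinn, 7); (4, 7, Quinn, 7); (7, 7, Sara, 7); (7, 7, Sara, 7); (7, 7, Sara, 7); (15, 7, Zane, 7); (15, 7, Zane, 7); (15, 7, Zane, 7); (19, 7, Dave, 7); (19, 7, Dave, 7); (19, 7, Dave, 7); (20, 7, Tom, 7); (20, 7, Tom, 7); (20, 7, Tom, 7)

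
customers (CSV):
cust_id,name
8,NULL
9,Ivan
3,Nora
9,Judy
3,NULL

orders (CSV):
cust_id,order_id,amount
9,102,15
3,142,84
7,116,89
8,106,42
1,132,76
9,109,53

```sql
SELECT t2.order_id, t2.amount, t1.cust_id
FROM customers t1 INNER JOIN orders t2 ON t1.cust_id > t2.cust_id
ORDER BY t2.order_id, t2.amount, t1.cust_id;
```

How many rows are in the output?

13

INNER JOIN keeps only pairs where the ON condition holds.
Matching on t1.cust_id > t2.cust_id.
Matched pairs: 13.
Total: 13 rows.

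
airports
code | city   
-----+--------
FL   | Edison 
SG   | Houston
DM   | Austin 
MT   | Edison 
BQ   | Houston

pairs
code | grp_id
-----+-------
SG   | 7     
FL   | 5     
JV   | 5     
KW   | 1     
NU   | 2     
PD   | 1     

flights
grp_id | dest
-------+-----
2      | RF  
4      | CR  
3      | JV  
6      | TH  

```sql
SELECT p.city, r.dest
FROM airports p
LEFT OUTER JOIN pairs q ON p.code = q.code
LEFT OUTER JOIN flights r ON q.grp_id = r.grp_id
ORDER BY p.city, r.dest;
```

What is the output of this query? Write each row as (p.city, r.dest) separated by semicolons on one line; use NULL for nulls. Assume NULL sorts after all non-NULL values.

Step 1 — p LEFT JOIN q on code → 5 row(s).
Then LEFT JOIN `flights r` on grp_id: each of those 5 rows is kept; rows whose q.grp_id has no match in r get NULL for r's columns.

(Austin, NULL); (Edison, NULL); (Edison, NULL); (Houston, NULL); (Houston, NULL)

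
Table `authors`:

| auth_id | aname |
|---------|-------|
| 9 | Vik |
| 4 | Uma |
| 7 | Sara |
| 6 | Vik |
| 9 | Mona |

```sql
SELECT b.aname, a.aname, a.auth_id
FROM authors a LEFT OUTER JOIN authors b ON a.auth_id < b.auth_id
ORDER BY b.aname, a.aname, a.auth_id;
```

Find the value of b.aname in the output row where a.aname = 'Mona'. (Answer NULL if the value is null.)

NULL

LEFT JOIN keeps every row from `authors a`; unmatched rows get NULL for `authors b`'s columns.
Matching on a.auth_id < b.auth_id.
- auth_id=9: no b row matches, row kept with b columns NULL.
- auth_id=4: 4 matching b row(s), so 4 row(s) emitted.
- auth_id=7: 2 matching b row(s), so 2 row(s) emitted.
- auth_id=6: 3 matching b row(s), so 3 row(s) emitted.
- auth_id=9: no b row matches, row kept with b columns NULL.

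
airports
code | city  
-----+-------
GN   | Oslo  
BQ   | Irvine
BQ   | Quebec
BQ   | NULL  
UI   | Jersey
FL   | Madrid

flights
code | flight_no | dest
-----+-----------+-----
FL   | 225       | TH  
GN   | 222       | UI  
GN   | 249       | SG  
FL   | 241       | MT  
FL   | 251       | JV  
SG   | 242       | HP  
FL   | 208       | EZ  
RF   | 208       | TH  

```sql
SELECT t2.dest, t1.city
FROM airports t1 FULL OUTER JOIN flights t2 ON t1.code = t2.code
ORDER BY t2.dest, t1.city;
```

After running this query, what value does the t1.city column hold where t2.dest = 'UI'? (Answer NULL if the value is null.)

FULL OUTER JOIN keeps every row from both sides; unmatched rows get NULL for the other side's columns.
Matching on t1.code = t2.code.
- t1[0] code=GN → 2 match(es) in t2 → 2 row(s).
- t1[1] code=BQ → no match; kept with NULLs on the t2 side.
- t1[2] code=BQ → no match; kept with NULLs on the t2 side.
- t1[3] code=BQ → no match; kept with NULLs on the t2 side.
- t1[4] code=UI → no match; kept with NULLs on the t2 side.
- t1[5] code=FL → 4 match(es) in t2 → 4 row(s).
- 2 row(s) from t2 found no t1 partner → padded with NULL.

Oslo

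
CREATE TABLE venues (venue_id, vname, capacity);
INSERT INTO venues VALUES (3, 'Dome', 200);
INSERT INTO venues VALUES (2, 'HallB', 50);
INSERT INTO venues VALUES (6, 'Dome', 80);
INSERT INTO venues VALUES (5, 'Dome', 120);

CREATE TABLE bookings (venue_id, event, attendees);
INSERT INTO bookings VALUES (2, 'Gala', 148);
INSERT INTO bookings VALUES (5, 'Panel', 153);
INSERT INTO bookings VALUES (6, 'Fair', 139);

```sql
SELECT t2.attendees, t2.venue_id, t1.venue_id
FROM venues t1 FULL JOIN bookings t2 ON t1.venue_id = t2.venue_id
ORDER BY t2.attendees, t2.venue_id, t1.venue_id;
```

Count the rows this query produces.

FULL OUTER JOIN keeps every row from both sides; unmatched rows get NULL for the other side's columns.
Matching on t1.venue_id = t2.venue_id.
- t1 row (venue_id=3): no match → kept, t2 columns NULL.
- t1 row (venue_id=2): matches 1 t2 row(s) → 1 output row(s).
- t1 row (venue_id=6): matches 1 t2 row(s) → 1 output row(s).
- t1 row (venue_id=5): matches 1 t2 row(s) → 1 output row(s).
Total: 3 matched + 1 padded = 4 rows.

4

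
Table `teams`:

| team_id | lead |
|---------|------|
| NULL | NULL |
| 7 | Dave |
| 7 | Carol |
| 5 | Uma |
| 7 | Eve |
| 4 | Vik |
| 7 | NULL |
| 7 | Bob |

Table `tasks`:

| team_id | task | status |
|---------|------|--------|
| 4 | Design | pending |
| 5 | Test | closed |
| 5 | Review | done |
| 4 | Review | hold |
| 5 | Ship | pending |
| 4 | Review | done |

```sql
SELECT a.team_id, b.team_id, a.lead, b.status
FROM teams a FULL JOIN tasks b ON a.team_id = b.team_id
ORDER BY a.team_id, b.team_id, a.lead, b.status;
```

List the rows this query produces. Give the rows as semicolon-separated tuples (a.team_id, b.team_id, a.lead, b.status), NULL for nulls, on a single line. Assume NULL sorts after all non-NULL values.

(4, 4, Vik, done); (4, 4, Vik, hold); (4, 4, Vik, pending); (5, 5, Uma, closed); (5, 5, Uma, done); (5, 5, Uma, pending); (7, NULL, Bob, NULL); (7, NULL, Carol, NULL); (7, NULL, Dave, NULL); (7, NULL, Eve, NULL); (7, NULL, NULL, NULL); (NULL, NULL, NULL, NULL)

FULL OUTER JOIN keeps every row from both sides; unmatched rows get NULL for the other side's columns.
Matching on a.team_id = b.team_id. A NULL in a compared column never satisfies the condition.
- a row (team_id=NULL): no match → kept, b columns NULL.
- a row (team_id=7): no match → kept, b columns NULL.
- a row (team_id=7): no match → kept, b columns NULL.
- a row (team_id=5): matches 3 b row(s) → 3 output row(s).
- a row (team_id=7): no match → kept, b columns NULL.
- a row (team_id=4): matches 3 b row(s) → 3 output row(s).
- a row (team_id=7): no match → kept, b columns NULL.
- a row (team_id=7): no match → kept, b columns NULL.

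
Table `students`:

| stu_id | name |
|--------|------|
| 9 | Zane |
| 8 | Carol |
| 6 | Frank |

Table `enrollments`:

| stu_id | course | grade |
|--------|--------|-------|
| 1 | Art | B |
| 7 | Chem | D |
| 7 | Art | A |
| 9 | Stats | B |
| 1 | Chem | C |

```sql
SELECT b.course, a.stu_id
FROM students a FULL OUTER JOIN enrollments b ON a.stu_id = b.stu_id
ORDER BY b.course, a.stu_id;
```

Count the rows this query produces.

7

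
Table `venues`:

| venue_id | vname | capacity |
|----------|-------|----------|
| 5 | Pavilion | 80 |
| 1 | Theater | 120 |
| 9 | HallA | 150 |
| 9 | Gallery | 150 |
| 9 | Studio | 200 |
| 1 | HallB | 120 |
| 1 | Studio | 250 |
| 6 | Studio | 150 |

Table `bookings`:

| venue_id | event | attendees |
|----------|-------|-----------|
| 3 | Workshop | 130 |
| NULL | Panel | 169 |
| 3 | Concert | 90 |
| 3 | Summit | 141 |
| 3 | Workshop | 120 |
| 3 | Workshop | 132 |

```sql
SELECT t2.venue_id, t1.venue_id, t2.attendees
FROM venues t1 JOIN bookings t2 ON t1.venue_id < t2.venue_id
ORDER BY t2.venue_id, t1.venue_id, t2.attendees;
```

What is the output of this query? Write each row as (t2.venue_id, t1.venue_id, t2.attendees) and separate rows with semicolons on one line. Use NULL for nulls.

INNER JOIN keeps only pairs where the ON condition holds.
Matching on t1.venue_id < t2.venue_id. A NULL in a compared column never satisfies the condition.
- t1[0] venue_id=5 → no match; dropped.
- t1[1] venue_id=1 → 5 match(es) in t2 → 5 row(s).
- t1[2] venue_id=9 → no match; dropped.
- t1[3] venue_id=9 → no match; dropped.
- t1[4] venue_id=9 → no match; dropped.
- t1[5] venue_id=1 → 5 match(es) in t2 → 5 row(s).
- t1[6] venue_id=1 → 5 match(es) in t2 → 5 row(s).
- t1[7] venue_id=6 → no match; dropped.

(3, 1, 90); (3, 1, 90); (3, 1, 90); (3, 1, 120); (3, 1, 120); (3, 1, 120); (3, 1, 130); (3, 1, 130); (3, 1, 130); (3, 1, 132); (3, 1, 132); (3, 1, 132); (3, 1, 141); (3, 1, 141); (3, 1, 141)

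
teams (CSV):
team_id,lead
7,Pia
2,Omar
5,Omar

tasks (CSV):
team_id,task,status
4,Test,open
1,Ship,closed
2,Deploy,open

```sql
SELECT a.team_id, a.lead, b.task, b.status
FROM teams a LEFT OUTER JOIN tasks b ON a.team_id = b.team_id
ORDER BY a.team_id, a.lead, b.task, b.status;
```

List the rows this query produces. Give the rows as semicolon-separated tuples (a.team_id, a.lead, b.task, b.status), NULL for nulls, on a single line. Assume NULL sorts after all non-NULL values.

(2, Omar, Deploy, open); (5, Omar, NULL, NULL); (7, Pia, NULL, NULL)

LEFT JOIN keeps every row from `teams`; unmatched rows get NULL for `tasks`'s columns.
Matching on a.team_id = b.team_id.
- team_id=7: no b row matches, row kept with b columns NULL.
- team_id=2: 1 matching b row(s), so 1 row(s) emitted.
- team_id=5: no b row matches, row kept with b columns NULL.
After projecting and ordering:
a.team_id | a.lead | b.task | b.status
2 | Omar | Deploy | open
5 | Omar | NULL | NULL
7 | Pia | NULL | NULL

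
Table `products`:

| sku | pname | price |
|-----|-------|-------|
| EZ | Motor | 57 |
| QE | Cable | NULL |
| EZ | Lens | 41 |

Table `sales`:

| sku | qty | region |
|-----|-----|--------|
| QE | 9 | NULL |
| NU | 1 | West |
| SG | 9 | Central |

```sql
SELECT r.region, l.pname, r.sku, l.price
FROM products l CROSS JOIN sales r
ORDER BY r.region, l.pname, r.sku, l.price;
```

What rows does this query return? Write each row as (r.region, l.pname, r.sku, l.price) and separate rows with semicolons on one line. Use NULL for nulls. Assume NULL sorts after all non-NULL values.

(Central, Cable, SG, NULL); (Central, Lens, SG, 41); (Central, Motor, SG, 57); (West, Cable, NU, NULL); (West, Lens, NU, 41); (West, Motor, NU, 57); (NULL, Cable, QE, NULL); (NULL, Lens, QE, 41); (NULL, Motor, QE, 57)

CROSS JOIN pairs every row of `products` with every row of `sales`: 3 × 3 = 9 rows.
After projecting and ordering:
r.region | l.pname | r.sku | l.price
Central | Cable | SG | NULL
Central | Lens | SG | 41
Central | Motor | SG | 57
West | Cable | NU | NULL
West | Lens | NU | 41
West | Motor | NU | 57
NULL | Cable | QE | NULL
NULL | Lens | QE | 41
NULL | Motor | QE | 57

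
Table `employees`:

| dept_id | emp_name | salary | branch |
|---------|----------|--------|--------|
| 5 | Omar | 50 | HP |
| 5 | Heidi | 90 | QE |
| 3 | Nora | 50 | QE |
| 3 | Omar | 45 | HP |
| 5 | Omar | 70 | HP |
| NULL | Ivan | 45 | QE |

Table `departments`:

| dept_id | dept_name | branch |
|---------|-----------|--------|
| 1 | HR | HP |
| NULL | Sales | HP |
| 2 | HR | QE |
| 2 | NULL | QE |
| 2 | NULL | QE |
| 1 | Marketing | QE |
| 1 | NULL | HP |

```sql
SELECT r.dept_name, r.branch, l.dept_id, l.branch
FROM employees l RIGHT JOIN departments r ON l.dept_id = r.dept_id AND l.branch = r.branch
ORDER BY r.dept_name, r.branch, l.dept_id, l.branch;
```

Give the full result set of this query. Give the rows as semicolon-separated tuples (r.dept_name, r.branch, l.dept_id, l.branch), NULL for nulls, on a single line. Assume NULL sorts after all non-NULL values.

RIGHT JOIN keeps every row from `departments`; unmatched rows get NULL for `employees`'s columns.
Matching on l.dept_id = r.dept_id AND l.branch = r.branch. A NULL in a compared column never satisfies the condition.
- l (dept_id=5, branch=HP) has no partner in r.
- l (dept_id=5, branch=QE) has no partner in r.
- l (dept_id=3, branch=QE) has no partner in r.
- l (dept_id=3, branch=HP) has no partner in r.
- l (dept_id=5, branch=HP) has no partner in r.
- l (dept_id=NULL, branch=QE) has no partner in r.
- 7 r row(s) had no l match → kept, l columns NULL.
After projecting and ordering:
r.dept_name | r.branch | l.dept_id | l.branch
HR | HP | NULL | NULL
HR | QE | NULL | NULL
Marketing | QE | NULL | NULL
Sales | HP | NULL | NULL
NULL | HP | NULL | NULL
NULL | QE | NULL | NULL
NULL | QE | NULL | NULL

(HR, HP, NULL, NULL); (HR, QE, NULL, NULL); (Marketing, QE, NULL, NULL); (Sales, HP, NULL, NULL); (NULL, HP, NULL, NULL); (NULL, QE, NULL, NULL); (NULL, QE, NULL, NULL)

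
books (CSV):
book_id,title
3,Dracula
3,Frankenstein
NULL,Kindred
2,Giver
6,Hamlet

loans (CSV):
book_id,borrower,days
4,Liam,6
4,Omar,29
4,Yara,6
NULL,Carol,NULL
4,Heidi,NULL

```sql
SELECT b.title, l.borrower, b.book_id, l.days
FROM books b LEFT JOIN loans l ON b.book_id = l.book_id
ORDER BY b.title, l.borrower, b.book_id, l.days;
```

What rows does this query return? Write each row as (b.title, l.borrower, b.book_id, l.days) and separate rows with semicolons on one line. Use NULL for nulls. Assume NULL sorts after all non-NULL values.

(Dracula, NULL, 3, NULL); (Frankenstein, NULL, 3, NULL); (Giver, NULL, 2, NULL); (Hamlet, NULL, 6, NULL); (Kindred, NULL, NULL, NULL)

LEFT JOIN keeps every row from `books`; unmatched rows get NULL for `loans`'s columns.
Matching on b.book_id = l.book_id. A NULL in a compared column never satisfies the condition.
- book_id=3: no l row matches, row kept with l columns NULL.
- book_id=3: no l row matches, row kept with l columns NULL.
- book_id=NULL: no l row matches, row kept with l columns NULL.
- book_id=2: no l row matches, row kept with l columns NULL.
- book_id=6: no l row matches, row kept with l columns NULL.
After projecting and ordering:
b.title | l.borrower | b.book_id | l.days
Dracula | NULL | 3 | NULL
Frankenstein | NULL | 3 | NULL
Giver | NULL | 2 | NULL
Hamlet | NULL | 6 | NULL
Kindred | NULL | NULL | NULL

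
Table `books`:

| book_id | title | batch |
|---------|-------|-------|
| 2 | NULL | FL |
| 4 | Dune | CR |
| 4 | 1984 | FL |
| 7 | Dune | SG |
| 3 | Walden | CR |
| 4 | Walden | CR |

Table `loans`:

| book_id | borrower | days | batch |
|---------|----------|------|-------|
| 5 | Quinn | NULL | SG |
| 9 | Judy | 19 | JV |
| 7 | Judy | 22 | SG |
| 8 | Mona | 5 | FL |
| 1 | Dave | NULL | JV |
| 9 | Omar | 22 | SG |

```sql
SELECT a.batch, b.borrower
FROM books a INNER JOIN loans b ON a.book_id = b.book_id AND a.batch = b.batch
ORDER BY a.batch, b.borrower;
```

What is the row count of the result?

INNER JOIN keeps only pairs where the ON condition holds.
Matching on a.book_id = b.book_id AND a.batch = b.batch.
Matched pairs: 1.
Total: 1 rows.

1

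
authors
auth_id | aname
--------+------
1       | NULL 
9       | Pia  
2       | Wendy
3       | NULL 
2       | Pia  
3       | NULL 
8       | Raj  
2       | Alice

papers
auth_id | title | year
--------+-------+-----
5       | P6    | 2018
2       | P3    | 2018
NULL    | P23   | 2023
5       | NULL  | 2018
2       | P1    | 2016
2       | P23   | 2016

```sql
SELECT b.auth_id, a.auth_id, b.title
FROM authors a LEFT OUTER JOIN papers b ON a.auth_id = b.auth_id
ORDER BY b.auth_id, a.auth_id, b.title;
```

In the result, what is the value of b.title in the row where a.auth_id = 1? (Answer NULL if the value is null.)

LEFT JOIN keeps every row from `authors`; unmatched rows get NULL for `papers`'s columns.
Matching on a.auth_id = b.auth_id. A NULL in a compared column never satisfies the condition.
- a (auth_id=1) has no partner → padded with NULL.
- a (auth_id=9) has no partner → padded with NULL.
- a (auth_id=2) pairs with 3 row(s) of b.
- a (auth_id=3) has no partner → padded with NULL.
- a (auth_id=2) pairs with 3 row(s) of b.
- a (auth_id=3) has no partner → padded with NULL.
- a (auth_id=8) has no partner → padded with NULL.
- a (auth_id=2) pairs with 3 row(s) of b.

NULL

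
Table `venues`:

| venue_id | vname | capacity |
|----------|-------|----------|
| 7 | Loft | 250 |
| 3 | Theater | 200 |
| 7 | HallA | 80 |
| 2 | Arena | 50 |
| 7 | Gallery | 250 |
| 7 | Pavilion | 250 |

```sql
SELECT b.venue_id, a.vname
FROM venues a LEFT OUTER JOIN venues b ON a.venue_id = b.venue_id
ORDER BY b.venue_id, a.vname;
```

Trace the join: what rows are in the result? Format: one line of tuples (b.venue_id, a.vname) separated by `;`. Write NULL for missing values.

(2, Arena); (3, Theater); (7, Gallery); (7, Gallery); (7, Gallery); (7, Gallery); (7, HallA); (7, HallA); (7, HallA); (7, HallA); (7, Loft); (7, Loft); (7, Loft); (7, Loft); (7, Pavilion); (7, Pavilion); (7, Pavilion); (7, Pavilion)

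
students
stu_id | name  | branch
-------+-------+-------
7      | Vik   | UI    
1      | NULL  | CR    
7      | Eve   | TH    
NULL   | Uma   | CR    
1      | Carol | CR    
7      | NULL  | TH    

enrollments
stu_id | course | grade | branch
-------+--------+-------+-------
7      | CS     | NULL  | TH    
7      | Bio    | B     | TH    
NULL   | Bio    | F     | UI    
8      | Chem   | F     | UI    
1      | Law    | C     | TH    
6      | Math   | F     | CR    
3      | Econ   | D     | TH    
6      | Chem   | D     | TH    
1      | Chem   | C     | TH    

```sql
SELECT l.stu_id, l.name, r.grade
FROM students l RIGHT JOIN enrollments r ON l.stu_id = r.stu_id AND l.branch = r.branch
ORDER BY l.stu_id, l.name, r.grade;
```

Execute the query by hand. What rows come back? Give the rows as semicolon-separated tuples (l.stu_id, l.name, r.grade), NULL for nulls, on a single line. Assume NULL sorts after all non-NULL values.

RIGHT JOIN keeps every row from `enrollments`; unmatched rows get NULL for `students`'s columns.
Matching on l.stu_id = r.stu_id AND l.branch = r.branch. A NULL in a compared column never satisfies the condition.
- stu_id=7, branch=UI: no matching r row.
- stu_id=1, branch=CR: no matching r row.
- stu_id=7, branch=TH: 2 matching r row(s), so 2 row(s) emitted.
- stu_id=NULL, branch=CR: no matching r row.
- stu_id=1, branch=CR: no matching r row.
- stu_id=7, branch=TH: 2 matching r row(s), so 2 row(s) emitted.
- plus 7 unmatched r row(s), each kept with NULL l columns.

(7, Eve, B); (7, Eve, NULL); (7, NULL, B); (7, NULL, NULL); (NULL, NULL, C); (NULL, NULL, C); (NULL, NULL, D); (NULL, NULL, D); (NULL, NULL, F); (NULL, NULL, F); (NULL, NULL, F)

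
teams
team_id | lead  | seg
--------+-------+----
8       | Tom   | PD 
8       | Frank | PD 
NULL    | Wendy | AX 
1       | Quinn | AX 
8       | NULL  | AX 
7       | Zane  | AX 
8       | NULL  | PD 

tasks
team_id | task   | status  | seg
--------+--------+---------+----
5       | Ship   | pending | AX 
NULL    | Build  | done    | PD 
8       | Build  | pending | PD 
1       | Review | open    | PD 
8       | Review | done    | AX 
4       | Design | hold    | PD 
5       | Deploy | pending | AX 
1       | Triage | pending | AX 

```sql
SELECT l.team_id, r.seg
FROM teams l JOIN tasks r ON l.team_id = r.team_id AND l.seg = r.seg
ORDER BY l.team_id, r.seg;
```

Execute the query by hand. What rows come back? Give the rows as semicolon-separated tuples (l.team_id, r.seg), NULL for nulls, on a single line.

(1, AX); (8, AX); (8, PD); (8, PD); (8, PD)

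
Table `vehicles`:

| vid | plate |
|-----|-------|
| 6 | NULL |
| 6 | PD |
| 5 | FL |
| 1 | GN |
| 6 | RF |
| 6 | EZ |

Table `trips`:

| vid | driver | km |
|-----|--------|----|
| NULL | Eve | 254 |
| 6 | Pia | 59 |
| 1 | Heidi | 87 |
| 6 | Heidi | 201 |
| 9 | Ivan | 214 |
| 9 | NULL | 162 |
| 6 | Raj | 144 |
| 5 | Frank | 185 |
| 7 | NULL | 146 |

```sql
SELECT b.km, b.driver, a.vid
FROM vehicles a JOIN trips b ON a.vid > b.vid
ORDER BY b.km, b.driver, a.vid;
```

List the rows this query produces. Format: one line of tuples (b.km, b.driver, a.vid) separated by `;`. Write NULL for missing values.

(87, Heidi, 5); (87, Heidi, 6); (87, Heidi, 6); (87, Heidi, 6); (87, Heidi, 6); (185, Frank, 6); (185, Frank, 6); (185, Frank, 6); (185, Frank, 6)

INNER JOIN keeps only pairs where the ON condition holds.
Matching on a.vid > b.vid. A NULL in a compared column never satisfies the condition.
- a[0] vid=6 → 2 match(es) in b → 2 row(s).
- a[1] vid=6 → 2 match(es) in b → 2 row(s).
- a[2] vid=5 → 1 match(es) in b → 1 row(s).
- a[3] vid=1 → no match; dropped.
- a[4] vid=6 → 2 match(es) in b → 2 row(s).
- a[5] vid=6 → 2 match(es) in b → 2 row(s).
After projecting and ordering:
b.km | b.driver | a.vid
87 | Heidi | 5
87 | Heidi | 6
87 | Heidi | 6
87 | Heidi | 6
87 | Heidi | 6
185 | Frank | 6
185 | Frank | 6
185 | Frank | 6
185 | Frank | 6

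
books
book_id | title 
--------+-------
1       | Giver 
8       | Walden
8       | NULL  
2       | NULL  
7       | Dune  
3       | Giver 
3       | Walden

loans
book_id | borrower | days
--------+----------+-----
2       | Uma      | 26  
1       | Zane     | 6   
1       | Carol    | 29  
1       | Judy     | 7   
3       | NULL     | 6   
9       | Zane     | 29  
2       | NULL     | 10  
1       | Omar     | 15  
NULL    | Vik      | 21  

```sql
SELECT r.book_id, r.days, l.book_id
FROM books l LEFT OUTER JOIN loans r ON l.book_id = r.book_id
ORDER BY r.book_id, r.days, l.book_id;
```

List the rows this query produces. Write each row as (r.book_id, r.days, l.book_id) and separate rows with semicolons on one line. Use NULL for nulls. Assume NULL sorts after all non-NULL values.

(1, 6, 1); (1, 7, 1); (1, 15, 1); (1, 29, 1); (2, 10, 2); (2, 26, 2); (3, 6, 3); (3, 6, 3); (NULL, NULL, 7); (NULL, NULL, 8); (NULL, NULL, 8)

LEFT JOIN keeps every row from `books`; unmatched rows get NULL for `loans`'s columns.
Matching on l.book_id = r.book_id. A NULL in a compared column never satisfies the condition.
- l[0] book_id=1 → 4 match(es) in r → 4 row(s).
- l[1] book_id=8 → no match; kept with NULLs on the r side.
- l[2] book_id=8 → no match; kept with NULLs on the r side.
- l[3] book_id=2 → 2 match(es) in r → 2 row(s).
- l[4] book_id=7 → no match; kept with NULLs on the r side.
- l[5] book_id=3 → 1 match(es) in r → 1 row(s).
- l[6] book_id=3 → 1 match(es) in r → 1 row(s).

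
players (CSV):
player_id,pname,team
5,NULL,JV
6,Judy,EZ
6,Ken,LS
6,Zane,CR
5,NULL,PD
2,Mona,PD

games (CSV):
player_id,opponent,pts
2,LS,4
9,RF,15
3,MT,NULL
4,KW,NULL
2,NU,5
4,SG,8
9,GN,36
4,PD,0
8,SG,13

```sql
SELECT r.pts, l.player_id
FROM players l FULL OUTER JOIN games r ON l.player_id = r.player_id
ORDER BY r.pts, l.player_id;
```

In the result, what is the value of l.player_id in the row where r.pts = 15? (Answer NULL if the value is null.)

FULL OUTER JOIN keeps every row from both sides; unmatched rows get NULL for the other side's columns.
Matching on l.player_id = r.player_id.
- l row (player_id=5): no match → kept, r columns NULL.
- l row (player_id=6): no match → kept, r columns NULL.
- l row (player_id=6): no match → kept, r columns NULL.
- l row (player_id=6): no match → kept, r columns NULL.
- l row (player_id=5): no match → kept, r columns NULL.
- l row (player_id=2): matches 2 r row(s) → 2 output row(s).
- 7 row(s) from r found no l partner → padded with NULL.

NULL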